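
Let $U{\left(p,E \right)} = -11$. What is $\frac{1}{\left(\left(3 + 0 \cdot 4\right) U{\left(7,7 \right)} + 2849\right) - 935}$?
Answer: $\frac{1}{1881} \approx 0.00053163$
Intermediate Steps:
$\frac{1}{\left(\left(3 + 0 \cdot 4\right) U{\left(7,7 \right)} + 2849\right) - 935} = \frac{1}{\left(\left(3 + 0 \cdot 4\right) \left(-11\right) + 2849\right) - 935} = \frac{1}{\left(\left(3 + 0\right) \left(-11\right) + 2849\right) - 935} = \frac{1}{\left(3 \left(-11\right) + 2849\right) - 935} = \frac{1}{\left(-33 + 2849\right) - 935} = \frac{1}{2816 - 935} = \frac{1}{1881}$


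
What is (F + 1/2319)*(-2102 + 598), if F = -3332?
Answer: 11621268128/2319 ≈ 5.0113e+6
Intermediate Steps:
(F + 1/2319)*(-2102 + 598) = (-3332 + 1/2319)*(-2102 + 598) = (-3332 + 1/2319)*(-1504) = -7726907/2319*(-1504) = 11621268128/2319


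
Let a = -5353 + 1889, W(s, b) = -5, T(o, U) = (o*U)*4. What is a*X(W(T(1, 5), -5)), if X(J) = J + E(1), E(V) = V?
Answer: 13856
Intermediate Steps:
T(o, U) = 4*U*o (T(o, U) = (U*o)*4 = 4*U*o)
X(J) = 1 + J (X(J) = J + 1 = 1 + J)
a = -3464
a*X(W(T(1, 5), -5)) = -3464*(1 - 5) = -3464*(-4) = 13856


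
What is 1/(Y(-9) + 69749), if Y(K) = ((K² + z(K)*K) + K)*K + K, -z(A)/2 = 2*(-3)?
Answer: 1/70064 ≈ 1.4273e-5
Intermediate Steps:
z(A) = 12 (z(A) = -4*(-3) = -2*(-6) = 12)
Y(K) = K + K*(K² + 13*K) (Y(K) = ((K² + 12*K) + K)*K + K = (K² + 13*K)*K + K = K*(K² + 13*K) + K = K + K*(K² + 13*K))
1/(Y(-9) + 69749) = 1/(-9*(1 + (-9)² + 13*(-9)) + 69749) = 1/(-9*(1 + 81 - 117) + 69749) = 1/(-9*(-35) + 69749) = 1/(315 + 69749) = 1/70064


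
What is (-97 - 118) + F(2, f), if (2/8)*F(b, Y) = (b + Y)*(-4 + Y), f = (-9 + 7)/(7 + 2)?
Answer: -19847/81 ≈ -245.02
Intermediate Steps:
f = -2/9 ≈ -0.22222
F(b, Y) = 4*(-4 + Y)*(Y + b) (F(b, Y) = 4*((b + Y)*(-4 + Y)) = 4*((Y + b)*(-4 + Y)) = 4*((-4 + Y)*(Y + b)) = 4*(-4 + Y)*(Y + b))
(-97 - 118) + F(2, f) = (-97 - 118) + (-16*(-2/9) - 16*2 + 4*(-2/9)**2 + 4*(-2/9)*2) = -215 + (32/9 - 32 + 4*(4/81) - 16/9) = -215 + (32/9 - 32 + 16/81 - 16/9) = -215 - 2432/81 = -19847/81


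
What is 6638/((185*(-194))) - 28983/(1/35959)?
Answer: -18702273565984/17945 ≈ -1.0422e+9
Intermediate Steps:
6638/((185*(-194))) - 28983/(1/35959) = 6638/(-35890) - 28983/1/35959 = 6638*(-1/35890) - 28983*35959 = -3319/17945 - 1042199697 = -18702273565984/17945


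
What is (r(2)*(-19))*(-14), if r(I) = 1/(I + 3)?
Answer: 266/5 ≈ 53.200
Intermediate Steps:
r(I) = 1/(3 + I)
(r(2)*(-19))*(-14) = (-19/(3 + 2))*(-14) = (-19/5)*(-14) = ((1/5)*(-19))*(-14) = -19/5*(-14) = 266/5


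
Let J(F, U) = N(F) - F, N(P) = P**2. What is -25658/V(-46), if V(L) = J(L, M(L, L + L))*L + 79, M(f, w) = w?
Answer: 25658/99373 ≈ 0.25820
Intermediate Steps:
J(F, U) = F**2 - F
V(L) = 79 + L**2*(-1 + L) (V(L) = (L*(-1 + L))*L + 79 = L**2*(-1 + L) + 79 = 79 + L**2*(-1 + L))
-25658/V(-46) = -25658/(79 + (-46)**2*(-1 - 46)) = -25658/(79 + 2116*(-47)) = -25658/(79 - 99452) = -25658/(-99373) = -25658*(-1/99373) = 25658/99373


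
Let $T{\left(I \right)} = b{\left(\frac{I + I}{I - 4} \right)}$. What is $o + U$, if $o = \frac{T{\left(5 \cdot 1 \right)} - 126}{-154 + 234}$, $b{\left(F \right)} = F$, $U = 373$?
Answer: $\frac{7431}{20} \approx 371.55$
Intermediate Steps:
$T{\left(I \right)} = \frac{2 I}{-4 + I}$ ($T{\left(I \right)} = \frac{I + I}{I - 4} = \frac{2 I}{-4 + I}$)
$o = - \frac{29}{20}$ ($o = \frac{\frac{2 \cdot 5 \cdot 1}{-4 + 5 \cdot 1} - 126}{-154 + 234} = \frac{2 \cdot 5 \frac{1}{-4 + 5} - 126}{80} = \left(2 \cdot 5 \cdot 1^{-1} - 126\right) \frac{1}{80} = \left(2 \cdot 5 \cdot 1 - 126\right) \frac{1}{80} = \left(10 - 126\right) \frac{1}{80} = \left(-116\right) \frac{1}{80} = - \frac{29}{20} \approx -1.45$)
$o + U = - \frac{29}{20} + 373 = \frac{7431}{20}$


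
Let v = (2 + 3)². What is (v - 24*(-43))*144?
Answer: 152208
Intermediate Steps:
v = 25 (v = 5² = 25)
(v - 24*(-43))*144 = (25 - 24*(-43))*144 = (25 + 1032)*144 = 1057*144 = 152208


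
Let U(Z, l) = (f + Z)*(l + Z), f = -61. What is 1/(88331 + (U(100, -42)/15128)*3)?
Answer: 7564/668139077 ≈ 1.1321e-5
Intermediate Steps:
U(Z, l) = (-61 + Z)*(Z + l) (U(Z, l) = (-61 + Z)*(l + Z) = (-61 + Z)*(Z + l))
1/(88331 + (U(100, -42)/15128)*3) = 1/(88331 + ((100² - 61*100 - 61*(-42) + 100*(-42))/15128)*3) = 1/(88331 + ((10000 - 6100 + 2562 - 4200)*(1/15128))*3) = 1/(88331 + (2262*(1/15128))*3) = 1/(88331 + (1131/7564)*3) = 1/(88331 + 3393/7564) = 1/(668139077/7564) = 7564/668139077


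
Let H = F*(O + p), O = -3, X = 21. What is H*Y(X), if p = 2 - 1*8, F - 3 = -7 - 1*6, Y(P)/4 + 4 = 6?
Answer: 720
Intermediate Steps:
Y(P) = 8 (Y(P) = -16 + 4*6 = -16 + 24 = 8)
F = -10 (F = 3 + (-7 - 1*6) = 3 + (-7 - 6) = 3 - 13 = -10)
p = -6 (p = 2 - 8 = -6)
H = 90 (H = -10*(-3 - 6) = -10*(-9) = 90)
H*Y(X) = 90*8 = 720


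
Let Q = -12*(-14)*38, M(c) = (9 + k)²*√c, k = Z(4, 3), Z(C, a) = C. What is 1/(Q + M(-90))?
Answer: 1064/7220991 - 169*I*√10/14441982 ≈ 0.00014735 - 3.7005e-5*I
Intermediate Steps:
k = 4
M(c) = 169*√c (M(c) = (9 + 4)²*√c = 13²*√c = 169*√c)
Q = 6384 (Q = 168*38 = 6384)
1/(Q + M(-90)) = 1/(6384 + 169*√(-90)) = 1/(6384 + 169*(3*I*√10)) = 1/(6384 + 507*I*√10)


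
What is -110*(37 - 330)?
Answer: 32230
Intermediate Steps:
-110*(37 - 330) = -110*(-293) = 32230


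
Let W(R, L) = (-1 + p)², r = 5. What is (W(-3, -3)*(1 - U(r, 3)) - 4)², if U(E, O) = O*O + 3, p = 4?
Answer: 10609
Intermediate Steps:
U(E, O) = 3 + O² (U(E, O) = O² + 3 = 3 + O²)
W(R, L) = 9 (W(R, L) = (-1 + 4)² = 3² = 9)
(W(-3, -3)*(1 - U(r, 3)) - 4)² = (9*(1 - (3 + 3²)) - 4)² = (9*(1 - (3 + 9)) - 4)² = (9*(1 - 1*12) - 4)² = (9*(1 - 12) - 4)² = (9*(-11) - 4)² = (-99 - 4)² = (-103)² = 10609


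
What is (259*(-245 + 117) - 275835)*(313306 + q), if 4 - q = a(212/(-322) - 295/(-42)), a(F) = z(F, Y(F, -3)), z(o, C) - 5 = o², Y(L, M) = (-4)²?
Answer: -12903501509559439/133308 ≈ -9.6795e+10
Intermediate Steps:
Y(L, M) = 16
z(o, C) = 5 + o²
a(F) = 5 + F²
q = -38743357/933156 (q = 4 - (5 + (212/(-322) - 295/(-42))²) = 4 - (5 + (212*(-1/322) - 295*(-1/42))²) = 4 - (5 + (-106/161 + 295/42)²) = 4 - (5 + (6149/966)²) = 4 - (5 + 37810201/933156) = 4 - 1*42475981/933156 = 4 - 42475981/933156 = -38743357/933156 ≈ -41.519)
(259*(-245 + 117) - 275835)*(313306 + q) = (259*(-245 + 117) - 275835)*(313306 - 38743357/933156) = (259*(-128) - 275835)*(292324630379/933156) = (-33152 - 275835)*(292324630379/933156) = -308987*292324630379/933156 = -12903501509559439/133308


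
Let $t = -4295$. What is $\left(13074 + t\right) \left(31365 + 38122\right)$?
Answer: $610026373$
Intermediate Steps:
$\left(13074 + t\right) \left(31365 + 38122\right) = \left(13074 - 4295\right) \left(31365 + 38122\right) = 8779 \cdot 69487 = 610026373$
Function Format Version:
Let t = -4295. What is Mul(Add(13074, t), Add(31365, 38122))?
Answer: 610026373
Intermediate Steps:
Mul(Add(13074, t), Add(31365, 38122)) = Mul(Add(13074, -4295), Add(31365, 38122)) = Mul(8779, 69487) = 610026373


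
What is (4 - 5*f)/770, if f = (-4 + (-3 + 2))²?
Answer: -11/70 ≈ -0.15714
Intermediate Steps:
f = 25 (f = (-4 - 1)² = (-5)² = 25)
(4 - 5*f)/770 = (4 - 5*25)/770 = (4 - 125)*(1/770) = -121*1/770 = -11/70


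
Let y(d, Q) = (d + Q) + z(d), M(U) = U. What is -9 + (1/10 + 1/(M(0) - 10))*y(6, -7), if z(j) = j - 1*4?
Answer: -9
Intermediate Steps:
z(j) = -4 + j (z(j) = j - 4 = -4 + j)
y(d, Q) = -4 + Q + 2*d (y(d, Q) = (d + Q) + (-4 + d) = (Q + d) + (-4 + d) = -4 + Q + 2*d)
-9 + (1/10 + 1/(M(0) - 10))*y(6, -7) = -9 + (1/10 + 1/(0 - 10))*(-4 - 7 + 2*6) = -9 + (⅒ + 1/(-10))*(-4 - 7 + 12) = -9 + (⅒ - ⅒)*1 = -9 + 0*1 = -9 + 0 = -9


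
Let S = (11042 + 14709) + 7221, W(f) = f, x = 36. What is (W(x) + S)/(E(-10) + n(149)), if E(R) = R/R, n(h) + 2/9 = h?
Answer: 74268/337 ≈ 220.38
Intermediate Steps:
n(h) = -2/9 + h
E(R) = 1
S = 32972 (S = 25751 + 7221 = 32972)
(W(x) + S)/(E(-10) + n(149)) = (36 + 32972)/(1 + (-2/9 + 149)) = 33008/(1 + 1339/9) = 33008/(1348/9) = 33008*(9/1348) = 74268/337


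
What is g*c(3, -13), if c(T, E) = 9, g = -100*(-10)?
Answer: 9000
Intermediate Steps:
g = 1000
g*c(3, -13) = 1000*9 = 9000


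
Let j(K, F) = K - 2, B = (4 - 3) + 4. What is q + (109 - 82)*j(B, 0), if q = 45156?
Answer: 45237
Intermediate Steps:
B = 5 (B = 1 + 4 = 5)
j(K, F) = -2 + K
q + (109 - 82)*j(B, 0) = 45156 + (109 - 82)*(-2 + 5) = 45156 + 27*3 = 45156 + 81 = 45237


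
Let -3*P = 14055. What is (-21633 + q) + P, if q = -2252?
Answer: -28570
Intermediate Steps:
P = -4685 (P = -1/3*14055 = -4685)
(-21633 + q) + P = (-21633 - 2252) - 4685 = -23885 - 4685 = -28570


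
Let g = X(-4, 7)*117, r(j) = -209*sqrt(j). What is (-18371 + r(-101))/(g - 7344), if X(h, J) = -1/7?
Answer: 128597/51525 + 1463*I*sqrt(101)/51525 ≈ 2.4958 + 0.28536*I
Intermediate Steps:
X(h, J) = -1/7 (X(h, J) = -1*1/7 = -1/7)
g = -117/7 (g = -1/7*117 = -117/7 ≈ -16.714)
(-18371 + r(-101))/(g - 7344) = (-18371 - 209*I*sqrt(101))/(-117/7 - 7344) = (-18371 - 209*I*sqrt(101))/(-51525/7) = (-18371 - 209*I*sqrt(101))*(-7/51525) = 128597/51525 + 1463*I*sqrt(101)/51525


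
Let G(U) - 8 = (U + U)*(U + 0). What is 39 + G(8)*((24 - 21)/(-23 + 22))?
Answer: -369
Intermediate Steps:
G(U) = 8 + 2*U² (G(U) = 8 + (U + U)*(U + 0) = 8 + (2*U)*U = 8 + 2*U²)
39 + G(8)*((24 - 21)/(-23 + 22)) = 39 + (8 + 2*8²)*((24 - 21)/(-23 + 22)) = 39 + (8 + 2*64)*(3/(-1)) = 39 + (8 + 128)*(3*(-1)) = 39 + 136*(-3) = 39 - 408 = -369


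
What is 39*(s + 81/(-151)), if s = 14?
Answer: 79287/151 ≈ 525.08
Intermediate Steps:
39*(s + 81/(-151)) = 39*(14 + 81/(-151)) = 39*(14 + 81*(-1/151)) = 39*(14 - 81/151) = 39*(2033/151) = 79287/151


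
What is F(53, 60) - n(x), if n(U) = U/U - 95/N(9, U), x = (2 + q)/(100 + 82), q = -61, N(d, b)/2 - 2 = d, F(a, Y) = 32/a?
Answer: 4573/1166 ≈ 3.9220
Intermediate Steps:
N(d, b) = 4 + 2*d
x = -59/182 (x = (2 - 61)/(100 + 82) = -59/182 ≈ -0.32418)
n(U) = -73/22 (n(U) = U/U - 95/(4 + 2*9) = 1 - 95/(4 + 18) = 1 - 95/22 = -73/22)
F(53, 60) - n(x) = 32/53 - 1*(-73/22) = 32*(1/53) + 73/22 = 32/53 + 73/22 = 4573/1166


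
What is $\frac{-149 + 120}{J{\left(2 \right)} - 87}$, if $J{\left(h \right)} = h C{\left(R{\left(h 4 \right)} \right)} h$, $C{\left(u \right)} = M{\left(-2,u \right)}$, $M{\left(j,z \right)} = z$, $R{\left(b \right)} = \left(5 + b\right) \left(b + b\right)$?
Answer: $- \frac{29}{745} \approx -0.038926$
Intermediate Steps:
$R{\left(b \right)} = 2 b \left(5 + b\right)$ ($R{\left(b \right)} = \left(5 + b\right) 2 b = 2 b \left(5 + b\right)$)
$C{\left(u \right)} = u$
$J{\left(h \right)} = 8 h^{3} \left(5 + 4 h\right)$ ($J{\left(h \right)} = h 2 h 4 \left(5 + h 4\right) h = h 2 \cdot 4 h \left(5 + 4 h\right) h = h 8 h \left(5 + 4 h\right) h = 8 h^{2} \left(5 + 4 h\right) h = 8 h^{3} \left(5 + 4 h\right)$)
$\frac{-149 + 120}{J{\left(2 \right)} - 87} = \frac{-149 + 120}{2^{3} \left(40 + 32 \cdot 2\right) - 87} = - \frac{29}{8 \left(40 + 64\right) - 87} = - \frac{29}{8 \cdot 104 - 87} = - \frac{29}{832 - 87} = - \frac{29}{745}$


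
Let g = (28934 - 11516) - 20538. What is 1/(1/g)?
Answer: -3120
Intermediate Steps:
g = -3120 (g = 17418 - 20538 = -3120)
1/(1/g) = 1/(1/(-3120)) = 1/(-1/3120) = -3120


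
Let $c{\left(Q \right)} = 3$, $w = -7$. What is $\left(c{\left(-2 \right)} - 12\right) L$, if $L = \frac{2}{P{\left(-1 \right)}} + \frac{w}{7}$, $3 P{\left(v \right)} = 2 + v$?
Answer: $-45$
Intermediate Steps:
$P{\left(v \right)} = \frac{2}{3} + \frac{v}{3}$ ($P{\left(v \right)} = \frac{2 + v}{3} = \frac{2}{3} + \frac{v}{3}$)
$L = 5$ ($L = \frac{2}{\frac{2}{3} + \frac{1}{3} \left(-1\right)} - \frac{7}{7} = \frac{2}{\frac{2}{3} - \frac{1}{3}} - 1 = 2 \frac{1}{\frac{1}{3}} - 1 = 2 \cdot 3 - 1 = 6 - 1 = 5$)
$\left(c{\left(-2 \right)} - 12\right) L = \left(3 - 12\right) 5 = \left(-9\right) 5 = -45$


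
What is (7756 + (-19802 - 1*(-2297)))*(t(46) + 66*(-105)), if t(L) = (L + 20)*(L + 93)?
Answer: -21876756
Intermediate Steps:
t(L) = (20 + L)*(93 + L)
(7756 + (-19802 - 1*(-2297)))*(t(46) + 66*(-105)) = (7756 + (-19802 - 1*(-2297)))*((1860 + 46**2 + 113*46) + 66*(-105)) = (7756 + (-19802 + 2297))*((1860 + 2116 + 5198) - 6930) = (7756 - 17505)*(9174 - 6930) = -9749*2244 = -21876756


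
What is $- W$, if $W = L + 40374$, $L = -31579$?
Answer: $-8795$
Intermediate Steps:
$W = 8795$ ($W = -31579 + 40374 = 8795$)
$- W = \left(-1\right) 8795 = -8795$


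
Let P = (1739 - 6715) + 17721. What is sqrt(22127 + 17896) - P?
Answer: -12745 + 3*sqrt(4447) ≈ -12545.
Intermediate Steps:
P = 12745 (P = -4976 + 17721 = 12745)
sqrt(22127 + 17896) - P = sqrt(22127 + 17896) - 1*12745 = sqrt(40023) - 12745 = 3*sqrt(4447) - 12745 = -12745 + 3*sqrt(4447)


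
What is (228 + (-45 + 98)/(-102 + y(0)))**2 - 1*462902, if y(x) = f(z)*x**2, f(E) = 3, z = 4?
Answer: -4277653199/10404 ≈ -4.1115e+5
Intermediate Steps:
y(x) = 3*x**2
(228 + (-45 + 98)/(-102 + y(0)))**2 - 1*462902 = (228 + (-45 + 98)/(-102 + 3*0**2))**2 - 1*462902 = (228 + 53/(-102 + 3*0))**2 - 462902 = (228 + 53/(-102 + 0))**2 - 462902 = (228 + 53/(-102))**2 - 462902 = (228 + 53*(-1/102))**2 - 462902 = (228 - 53/102)**2 - 462902 = (23203/102)**2 - 462902 = 538379209/10404 - 462902 = -4277653199/10404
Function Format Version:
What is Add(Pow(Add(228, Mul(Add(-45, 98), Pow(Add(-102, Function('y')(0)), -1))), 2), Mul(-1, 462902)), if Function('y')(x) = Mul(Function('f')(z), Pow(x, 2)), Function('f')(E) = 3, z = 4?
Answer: Rational(-4277653199, 10404) ≈ -4.1115e+5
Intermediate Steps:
Function('y')(x) = Mul(3, Pow(x, 2))
Add(Pow(Add(228, Mul(Add(-45, 98), Pow(Add(-102, Function('y')(0)), -1))), 2), Mul(-1, 462902)) = Add(Pow(Add(228, Mul(Add(-45, 98), Pow(Add(-102, Mul(3, Pow(0, 2))), -1))), 2), Mul(-1, 462902)) = Add(Pow(Add(228, Mul(53, Pow(Add(-102, Mul(3, 0)), -1))), 2), -462902) = Add(Pow(Add(228, Mul(53, Pow(Add(-102, 0), -1))), 2), -462902) = Add(Pow(Add(228, Mul(53, Pow(-102, -1))), 2), -462902) = Add(Pow(Add(228, Mul(53, Rational(-1, 102))), 2), -462902) = Add(Pow(Add(228, Rational(-53, 102)), 2), -462902) = Add(Pow(Rational(23203, 102), 2), -462902) = Add(Rational(538379209, 10404), -462902) = Rational(-4277653199, 10404)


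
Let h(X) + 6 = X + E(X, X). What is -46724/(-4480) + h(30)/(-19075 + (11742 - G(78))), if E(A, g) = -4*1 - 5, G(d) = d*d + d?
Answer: 31523659/3022880 ≈ 10.428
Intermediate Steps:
G(d) = d + d² (G(d) = d² + d = d + d²)
E(A, g) = -9 (E(A, g) = -4 - 5 = -9)
h(X) = -15 + X (h(X) = -6 + (X - 9) = -6 + (-9 + X) = -15 + X)
-46724/(-4480) + h(30)/(-19075 + (11742 - G(78))) = -46724/(-4480) + (-15 + 30)/(-19075 + (11742 - 78*(1 + 78))) = -46724*(-1/4480) + 15/(-19075 + (11742 - 78*79)) = 11681/1120 + 15/(-19075 + (11742 - 1*6162)) = 11681/1120 + 15/(-19075 + (11742 - 6162)) = 11681/1120 + 15/(-19075 + 5580) = 11681/1120 + 15/(-13495) = 11681/1120 + 15*(-1/13495) = 11681/1120 - 3/2699 = 31523659/3022880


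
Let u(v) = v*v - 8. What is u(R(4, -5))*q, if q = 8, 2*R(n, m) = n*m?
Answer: 736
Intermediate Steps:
R(n, m) = m*n/2 (R(n, m) = (n*m)/2 = (m*n)/2 = m*n/2)
u(v) = -8 + v² (u(v) = v² - 8 = -8 + v²)
u(R(4, -5))*q = (-8 + ((½)*(-5)*4)²)*8 = (-8 + (-10)²)*8 = (-8 + 100)*8 = 92*8 = 736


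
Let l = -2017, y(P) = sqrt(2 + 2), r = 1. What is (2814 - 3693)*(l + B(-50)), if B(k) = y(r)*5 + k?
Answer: 1808103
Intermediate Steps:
y(P) = 2 (y(P) = sqrt(4) = 2)
B(k) = 10 + k (B(k) = 2*5 + k = 10 + k)
(2814 - 3693)*(l + B(-50)) = (2814 - 3693)*(-2017 + (10 - 50)) = -879*(-2017 - 40) = -879*(-2057) = 1808103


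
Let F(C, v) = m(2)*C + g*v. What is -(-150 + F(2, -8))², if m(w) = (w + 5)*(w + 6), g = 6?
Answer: -7396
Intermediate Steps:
m(w) = (5 + w)*(6 + w)
F(C, v) = 6*v + 56*C (F(C, v) = (30 + 2² + 11*2)*C + 6*v = (30 + 4 + 22)*C + 6*v = 56*C + 6*v = 6*v + 56*C)
-(-150 + F(2, -8))² = -(-150 + (6*(-8) + 56*2))² = -(-150 + (-48 + 112))² = -(-150 + 64)² = -1*(-86)² = -1*7396 = -7396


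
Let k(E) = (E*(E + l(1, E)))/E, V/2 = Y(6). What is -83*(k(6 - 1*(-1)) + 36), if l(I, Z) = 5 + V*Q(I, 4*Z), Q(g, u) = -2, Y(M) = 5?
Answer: -2324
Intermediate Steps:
V = 10 (V = 2*5 = 10)
l(I, Z) = -15 (l(I, Z) = 5 + 10*(-2) = 5 - 20 = -15)
k(E) = -15 + E (k(E) = (E*(E - 15))/E = (E*(-15 + E))/E = -15 + E)
-83*(k(6 - 1*(-1)) + 36) = -83*((-15 + (6 - 1*(-1))) + 36) = -83*((-15 + (6 + 1)) + 36) = -83*((-15 + 7) + 36) = -83*(-8 + 36) = -83*28 = -2324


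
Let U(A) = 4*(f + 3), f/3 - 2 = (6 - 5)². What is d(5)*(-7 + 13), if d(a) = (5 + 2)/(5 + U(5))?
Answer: 42/53 ≈ 0.79245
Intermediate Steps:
f = 9 (f = 6 + 3*(6 - 5)² = 6 + 3*1² = 6 + 3*1 = 6 + 3 = 9)
U(A) = 48 (U(A) = 4*(9 + 3) = 4*12 = 48)
d(a) = 7/53 (d(a) = (5 + 2)/(5 + 48) = 7/53)
d(5)*(-7 + 13) = 7*(-7 + 13)/53 = (7/53)*6 = 42/53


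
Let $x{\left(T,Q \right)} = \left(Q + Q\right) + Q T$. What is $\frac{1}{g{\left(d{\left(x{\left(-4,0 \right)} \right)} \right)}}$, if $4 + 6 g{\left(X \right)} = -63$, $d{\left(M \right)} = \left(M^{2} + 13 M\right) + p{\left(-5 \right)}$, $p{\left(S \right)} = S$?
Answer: $- \frac{6}{67} \approx -0.089552$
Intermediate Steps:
$x{\left(T,Q \right)} = 2 Q + Q T$
$d{\left(M \right)} = -5 + M^{2} + 13 M$ ($d{\left(M \right)} = \left(M^{2} + 13 M\right) - 5 = -5 + M^{2} + 13 M$)
$g{\left(X \right)} = - \frac{67}{6}$ ($g{\left(X \right)} = - \frac{2}{3} + \frac{1}{6} \left(-63\right) = - \frac{2}{3} - \frac{21}{2} = - \frac{67}{6}$)
$\frac{1}{g{\left(d{\left(x{\left(-4,0 \right)} \right)} \right)}} = \frac{1}{- \frac{67}{6}} = - \frac{6}{67}$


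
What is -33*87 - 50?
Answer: -2921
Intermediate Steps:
-33*87 - 50 = -2871 - 50 = -2921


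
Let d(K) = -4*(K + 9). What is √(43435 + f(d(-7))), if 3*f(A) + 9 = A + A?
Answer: 2*√97710/3 ≈ 208.39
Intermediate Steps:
d(K) = -36 - 4*K (d(K) = -4*(9 + K) = -36 - 4*K)
f(A) = -3 + 2*A/3 (f(A) = -3 + (A + A)/3 = -3 + (2*A)/3 = -3 + 2*A/3)
√(43435 + f(d(-7))) = √(43435 + (-3 + 2*(-36 - 4*(-7))/3)) = √(43435 + (-3 + 2*(-36 + 28)/3)) = √(43435 + (-3 + (⅔)*(-8))) = √(43435 + (-3 - 16/3)) = √(43435 - 25/3) = √(130280/3) = 2*√97710/3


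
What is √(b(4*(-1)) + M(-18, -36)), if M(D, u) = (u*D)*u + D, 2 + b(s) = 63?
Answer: I*√23285 ≈ 152.59*I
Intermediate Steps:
b(s) = 61 (b(s) = -2 + 63 = 61)
M(D, u) = D + D*u² (M(D, u) = (D*u)*u + D = D*u² + D = D + D*u²)
√(b(4*(-1)) + M(-18, -36)) = √(61 - 18*(1 + (-36)²)) = √(61 - 18*(1 + 1296)) = √(61 - 18*1297) = √(61 - 23346) = √(-23285) = I*√23285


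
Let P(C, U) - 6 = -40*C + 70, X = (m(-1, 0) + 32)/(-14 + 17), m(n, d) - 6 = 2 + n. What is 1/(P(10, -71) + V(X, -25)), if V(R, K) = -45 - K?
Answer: -1/344 ≈ -0.0029070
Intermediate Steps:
m(n, d) = 8 + n (m(n, d) = 6 + (2 + n) = 8 + n)
X = 13 (X = ((8 - 1) + 32)/(-14 + 17) = (7 + 32)/3 = 39*(⅓) = 13)
P(C, U) = 76 - 40*C (P(C, U) = 6 + (-40*C + 70) = 6 + (70 - 40*C) = 76 - 40*C)
1/(P(10, -71) + V(X, -25)) = 1/((76 - 40*10) + (-45 - 1*(-25))) = 1/((76 - 400) + (-45 + 25)) = 1/(-324 - 20) = 1/(-344) = -1/344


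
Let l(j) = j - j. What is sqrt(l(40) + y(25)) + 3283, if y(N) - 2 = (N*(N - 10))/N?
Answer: 3283 + sqrt(17) ≈ 3287.1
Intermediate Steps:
l(j) = 0
y(N) = -8 + N (y(N) = 2 + (N*(N - 10))/N = 2 + (N*(-10 + N))/N = 2 + (-10 + N) = -8 + N)
sqrt(l(40) + y(25)) + 3283 = sqrt(0 + (-8 + 25)) + 3283 = sqrt(0 + 17) + 3283 = sqrt(17) + 3283 = 3283 + sqrt(17)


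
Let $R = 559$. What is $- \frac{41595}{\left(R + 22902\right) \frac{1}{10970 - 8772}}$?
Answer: $- \frac{91425810}{23461} \approx -3896.9$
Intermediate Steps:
$- \frac{41595}{\left(R + 22902\right) \frac{1}{10970 - 8772}} = - \frac{41595}{\left(559 + 22902\right) \frac{1}{10970 - 8772}} = - \frac{41595}{23461 \cdot \frac{1}{2198}} = - \frac{41595}{\frac{23461}{2198}} = \left(-41595\right) \frac{2198}{23461} = - \frac{91425810}{23461}$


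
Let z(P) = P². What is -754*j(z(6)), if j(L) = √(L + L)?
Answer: -4524*√2 ≈ -6397.9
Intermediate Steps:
j(L) = √2*√L (j(L) = √(2*L) = √2*√L)
-754*j(z(6)) = -754*√2*√(6²) = -754*√2*√36 = -754*√2*6 = -4524*√2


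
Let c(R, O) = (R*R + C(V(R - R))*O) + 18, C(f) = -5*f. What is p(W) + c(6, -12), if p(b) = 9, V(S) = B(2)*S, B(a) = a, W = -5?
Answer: 63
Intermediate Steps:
V(S) = 2*S
c(R, O) = 18 + R² (c(R, O) = (R*R + (-10*(R - R))*O) + 18 = (R² + (-10*0)*O) + 18 = (R² + (-5*0)*O) + 18 = (R² + 0*O) + 18 = (R² + 0) + 18 = R² + 18 = 18 + R²)
p(W) + c(6, -12) = 9 + (18 + 6²) = 9 + (18 + 36) = 9 + 54 = 63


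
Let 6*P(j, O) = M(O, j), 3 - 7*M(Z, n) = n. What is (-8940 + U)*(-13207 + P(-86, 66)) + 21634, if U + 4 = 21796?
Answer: -169687496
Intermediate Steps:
M(Z, n) = 3/7 - n/7
P(j, O) = 1/14 - j/42 (P(j, O) = (3/7 - j/7)/6 = 1/14 - j/42)
U = 21792 (U = -4 + 21796 = 21792)
(-8940 + U)*(-13207 + P(-86, 66)) + 21634 = (-8940 + 21792)*(-13207 + (1/14 - 1/42*(-86))) + 21634 = 12852*(-13207 + (1/14 + 43/21)) + 21634 = 12852*(-13207 + 89/42) + 21634 = 12852*(-554605/42) + 21634 = -169709130 + 21634 = -169687496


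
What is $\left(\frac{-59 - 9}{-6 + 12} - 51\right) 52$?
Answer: $- \frac{9724}{3} \approx -3241.3$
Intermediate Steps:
$\left(\frac{-59 - 9}{-6 + 12} - 51\right) 52 = \left(- \frac{68}{6} - 51\right) 52 = \left(\left(-68\right) \frac{1}{6} - 51\right) 52 = \left(- \frac{34}{3} - 51\right) 52 = \left(- \frac{187}{3}\right) 52 = - \frac{9724}{3}$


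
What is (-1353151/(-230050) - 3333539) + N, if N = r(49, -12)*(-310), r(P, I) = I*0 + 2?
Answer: -767021924799/230050 ≈ -3.3342e+6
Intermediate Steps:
r(P, I) = 2 (r(P, I) = 0 + 2 = 2)
N = -620 (N = 2*(-310) = -620)
(-1353151/(-230050) - 3333539) + N = (-1353151/(-230050) - 3333539) - 620 = (-1353151*(-1/230050) - 3333539) - 620 = (1353151/230050 - 3333539) - 620 = -766879293799/230050 - 620 = -767021924799/230050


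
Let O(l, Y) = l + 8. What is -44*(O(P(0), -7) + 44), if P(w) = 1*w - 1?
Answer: -2244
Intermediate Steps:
P(w) = -1 + w (P(w) = w - 1 = -1 + w)
O(l, Y) = 8 + l
-44*(O(P(0), -7) + 44) = -44*((8 + (-1 + 0)) + 44) = -44*((8 - 1) + 44) = -44*(7 + 44) = -44*51 = -2244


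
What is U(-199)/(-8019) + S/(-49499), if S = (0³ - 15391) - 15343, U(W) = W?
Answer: 256306247/396932481 ≈ 0.64572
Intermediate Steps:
S = -30734 (S = (0 - 15391) - 15343 = -15391 - 15343 = -30734)
U(-199)/(-8019) + S/(-49499) = -199/(-8019) - 30734/(-49499) = -199*(-1/8019) - 30734*(-1/49499) = 199/8019 + 30734/49499 = 256306247/396932481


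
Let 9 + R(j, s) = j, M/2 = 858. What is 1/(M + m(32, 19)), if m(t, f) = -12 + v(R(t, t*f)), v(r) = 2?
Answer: 1/1706 ≈ 0.00058617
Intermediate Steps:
M = 1716 (M = 2*858 = 1716)
R(j, s) = -9 + j
m(t, f) = -10 (m(t, f) = -12 + 2 = -10)
1/(M + m(32, 19)) = 1/(1716 - 10) = 1/1706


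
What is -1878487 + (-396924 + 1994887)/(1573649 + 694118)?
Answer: -4259969230566/2267767 ≈ -1.8785e+6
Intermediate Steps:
-1878487 + (-396924 + 1994887)/(1573649 + 694118) = -1878487 + 1597963/2267767 = -4259969230566/2267767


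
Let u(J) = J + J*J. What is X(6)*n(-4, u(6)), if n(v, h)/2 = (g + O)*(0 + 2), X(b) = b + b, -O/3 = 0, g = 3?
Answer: 144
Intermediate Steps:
O = 0 (O = -3*0 = 0)
u(J) = J + J**2
X(b) = 2*b
n(v, h) = 12 (n(v, h) = 2*((3 + 0)*(0 + 2)) = 2*(3*2) = 2*6 = 12)
X(6)*n(-4, u(6)) = (2*6)*12 = 12*12 = 144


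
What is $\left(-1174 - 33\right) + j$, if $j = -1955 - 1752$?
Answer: $-4914$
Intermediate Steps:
$j = -3707$ ($j = -1955 - 1752 = -3707$)
$\left(-1174 - 33\right) + j = \left(-1174 - 33\right) - 3707 = -1207 - 3707 = -4914$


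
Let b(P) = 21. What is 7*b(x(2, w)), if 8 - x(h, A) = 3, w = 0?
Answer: 147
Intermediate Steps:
x(h, A) = 5 (x(h, A) = 8 - 1*3 = 8 - 3 = 5)
7*b(x(2, w)) = 7*21 = 147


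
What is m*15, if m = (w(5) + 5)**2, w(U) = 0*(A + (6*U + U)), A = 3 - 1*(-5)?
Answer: 375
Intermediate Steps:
A = 8 (A = 3 + 5 = 8)
w(U) = 0 (w(U) = 0*(8 + (6*U + U)) = 0*(8 + 7*U) = 0)
m = 25 (m = (0 + 5)**2 = 5**2 = 25)
m*15 = 25*15 = 375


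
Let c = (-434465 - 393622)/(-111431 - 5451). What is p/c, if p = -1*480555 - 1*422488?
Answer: -105549471926/828087 ≈ -1.2746e+5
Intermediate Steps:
c = 828087/116882 (c = -828087/(-116882) = -828087*(-1/116882) = 828087/116882 ≈ 7.0848)
p = -903043 (p = -480555 - 422488 = -903043)
p/c = -903043/828087/116882 = -903043*116882/828087 = -105549471926/828087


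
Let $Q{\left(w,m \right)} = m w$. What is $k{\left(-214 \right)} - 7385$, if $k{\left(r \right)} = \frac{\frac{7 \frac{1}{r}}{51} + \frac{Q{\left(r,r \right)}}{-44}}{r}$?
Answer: $- \frac{189607186597}{25691556} \approx -7380.1$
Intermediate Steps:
$k{\left(r \right)} = \frac{- \frac{r^{2}}{44} + \frac{7}{51 r}}{r}$ ($k{\left(r \right)} = \frac{\frac{7 \frac{1}{r}}{51} + \frac{r r}{-44}}{r} = \frac{\frac{7}{r} \frac{1}{51} + r^{2} \left(- \frac{1}{44}\right)}{r} = \frac{\frac{7}{51 r} - \frac{r^{2}}{44}}{r} = \frac{- \frac{r^{2}}{44} + \frac{7}{51 r}}{r}$)
$k{\left(-214 \right)} - 7385 = \left(\left(- \frac{1}{44}\right) \left(-214\right) + \frac{7}{51 \cdot 45796}\right) - 7385 = \left(\frac{107}{22} + \frac{7}{51} \cdot \frac{1}{45796}\right) - 7385 = \left(\frac{107}{22} + \frac{7}{2335596}\right) - 7385 = \frac{124954463}{25691556} - 7385 = - \frac{189607186597}{25691556}$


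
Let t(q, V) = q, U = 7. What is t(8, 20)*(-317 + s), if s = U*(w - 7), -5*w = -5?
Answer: -2872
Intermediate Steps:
w = 1 (w = -⅕*(-5) = 1)
s = -42 (s = 7*(1 - 7) = 7*(-6) = -42)
t(8, 20)*(-317 + s) = 8*(-317 - 42) = 8*(-359) = -2872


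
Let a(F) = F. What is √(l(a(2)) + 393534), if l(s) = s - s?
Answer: 3*√43726 ≈ 627.32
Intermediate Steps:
l(s) = 0
√(l(a(2)) + 393534) = √(0 + 393534) = √393534 = 3*√43726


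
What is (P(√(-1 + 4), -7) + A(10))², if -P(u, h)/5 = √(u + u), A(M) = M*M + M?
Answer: 25*(-22 + √2*3^(¼))² ≈ 10139.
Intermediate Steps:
A(M) = M + M² (A(M) = M² + M = M + M²)
P(u, h) = -5*√2*√u (P(u, h) = -5*√(u + u) = -5*√2*√u)
(P(√(-1 + 4), -7) + A(10))² = (-5*√2*√(√(-1 + 4)) + 10*(1 + 10))² = (-5*√2*√(√3) + 10*11)² = (-5*√2*3^(¼) + 110)² = (110 - 5*√2*3^(¼))²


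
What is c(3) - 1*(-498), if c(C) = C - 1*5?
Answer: 496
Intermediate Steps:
c(C) = -5 + C (c(C) = C - 5 = -5 + C)
c(3) - 1*(-498) = (-5 + 3) - 1*(-498) = -2 + 498 = 496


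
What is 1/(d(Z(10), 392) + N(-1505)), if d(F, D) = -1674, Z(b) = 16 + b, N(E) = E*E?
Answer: 1/2263351 ≈ 4.4182e-7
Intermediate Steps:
N(E) = E²
1/(d(Z(10), 392) + N(-1505)) = 1/(-1674 + (-1505)²) = 1/(-1674 + 2265025) = 1/2263351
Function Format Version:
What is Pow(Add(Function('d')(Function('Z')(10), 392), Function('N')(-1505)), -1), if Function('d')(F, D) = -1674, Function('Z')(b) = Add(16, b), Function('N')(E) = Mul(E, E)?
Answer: Rational(1, 2263351) ≈ 4.4182e-7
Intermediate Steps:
Function('N')(E) = Pow(E, 2)
Pow(Add(Function('d')(Function('Z')(10), 392), Function('N')(-1505)), -1) = Pow(Add(-1674, Pow(-1505, 2)), -1) = Pow(Add(-1674, 2265025), -1) = Pow(2263351, -1) = Rational(1, 2263351)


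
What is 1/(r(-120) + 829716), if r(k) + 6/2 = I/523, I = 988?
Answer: 523/433940887 ≈ 1.2052e-6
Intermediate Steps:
r(k) = -581/523 (r(k) = -3 + 988/523 = -581/523)
1/(r(-120) + 829716) = 1/(-581/523 + 829716) = 1/(433940887/523) = 523/433940887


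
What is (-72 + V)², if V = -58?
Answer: 16900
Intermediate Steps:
(-72 + V)² = (-72 - 58)² = (-130)² = 16900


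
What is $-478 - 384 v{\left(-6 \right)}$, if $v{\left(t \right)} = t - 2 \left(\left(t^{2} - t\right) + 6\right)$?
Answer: $38690$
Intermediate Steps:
$v{\left(t \right)} = -12 - 2 t^{2} + 3 t$ ($v{\left(t \right)} = t - 2 \left(6 + t^{2} - t\right) = t - \left(12 - 2 t + 2 t^{2}\right) = -12 - 2 t^{2} + 3 t$)
$-478 - 384 v{\left(-6 \right)} = -478 - 384 \left(-12 - 2 \left(-6\right)^{2} + 3 \left(-6\right)\right) = -478 - 384 \left(-12 - 72 - 18\right) = -478 - -39168 = -478 + 39168 = 38690$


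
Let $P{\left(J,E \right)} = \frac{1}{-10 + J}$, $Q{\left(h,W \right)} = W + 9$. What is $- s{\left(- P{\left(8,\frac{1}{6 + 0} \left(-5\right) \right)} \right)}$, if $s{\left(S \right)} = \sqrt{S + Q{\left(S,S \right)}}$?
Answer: $- \sqrt{10} \approx -3.1623$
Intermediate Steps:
$Q{\left(h,W \right)} = 9 + W$
$s{\left(S \right)} = \sqrt{9 + 2 S}$ ($s{\left(S \right)} = \sqrt{S + \left(9 + S\right)} = \sqrt{9 + 2 S}$)
$- s{\left(- P{\left(8,\frac{1}{6 + 0} \left(-5\right) \right)} \right)} = - \sqrt{9 + 2 \left(- \frac{1}{-10 + 8}\right)} = - \sqrt{9 + 2 \left(- \frac{1}{-2}\right)} = - \sqrt{9 + 2 \left(\left(-1\right) \left(- \frac{1}{2}\right)\right)} = - \sqrt{9 + 2 \cdot \frac{1}{2}} = - \sqrt{9 + 1} = - \sqrt{10}$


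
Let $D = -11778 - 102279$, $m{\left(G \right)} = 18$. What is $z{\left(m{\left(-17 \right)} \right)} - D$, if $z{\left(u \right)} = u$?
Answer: $114075$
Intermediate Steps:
$D = -114057$
$z{\left(m{\left(-17 \right)} \right)} - D = 18 - -114057 = 18 + 114057 = 114075$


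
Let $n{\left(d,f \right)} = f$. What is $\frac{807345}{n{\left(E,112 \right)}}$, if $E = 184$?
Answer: $\frac{115335}{16} \approx 7208.4$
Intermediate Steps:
$\frac{807345}{n{\left(E,112 \right)}} = \frac{807345}{112} = 807345 \cdot \frac{1}{112} = \frac{115335}{16}$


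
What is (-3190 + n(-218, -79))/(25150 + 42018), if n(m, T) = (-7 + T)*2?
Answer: -1681/33584 ≈ -0.050054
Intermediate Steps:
n(m, T) = -14 + 2*T
(-3190 + n(-218, -79))/(25150 + 42018) = (-3190 + (-14 + 2*(-79)))/(25150 + 42018) = (-3190 + (-14 - 158))/67168 = (-3190 - 172)*(1/67168) = -3362*1/67168 = -1681/33584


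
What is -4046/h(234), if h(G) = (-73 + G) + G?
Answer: -4046/395 ≈ -10.243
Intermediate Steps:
h(G) = -73 + 2*G
-4046/h(234) = -4046/(-73 + 2*234) = -4046/(-73 + 468) = -4046/395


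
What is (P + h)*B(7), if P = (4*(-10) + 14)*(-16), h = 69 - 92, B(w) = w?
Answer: 2751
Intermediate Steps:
h = -23
P = 416 (P = (-40 + 14)*(-16) = -26*(-16) = 416)
(P + h)*B(7) = (416 - 23)*7 = 393*7 = 2751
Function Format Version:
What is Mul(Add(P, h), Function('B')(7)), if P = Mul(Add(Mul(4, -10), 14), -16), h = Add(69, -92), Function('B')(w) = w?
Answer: 2751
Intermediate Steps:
h = -23
P = 416 (P = Mul(Add(-40, 14), -16) = Mul(-26, -16) = 416)
Mul(Add(P, h), Function('B')(7)) = Mul(Add(416, -23), 7) = Mul(393, 7) = 2751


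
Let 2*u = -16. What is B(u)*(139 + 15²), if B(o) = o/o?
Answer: 364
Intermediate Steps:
u = -8 (u = (½)*(-16) = -8)
B(o) = 1
B(u)*(139 + 15²) = 1*(139 + 15²) = 1*(139 + 225) = 1*364 = 364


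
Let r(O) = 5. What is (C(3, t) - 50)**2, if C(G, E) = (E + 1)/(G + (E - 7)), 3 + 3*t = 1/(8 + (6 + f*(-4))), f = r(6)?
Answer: 20693401/8281 ≈ 2498.9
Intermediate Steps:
f = 5
t = -19/18 (t = -1 + 1/(3*(8 + (6 + 5*(-4)))) = -1 + 1/(3*(8 + (6 - 20))) = -1 + 1/(3*(8 - 14)) = -1 + (1/3)/(-6) = -1 + (1/3)*(-1/6) = -1 - 1/18 = -19/18 ≈ -1.0556)
C(G, E) = (1 + E)/(-7 + E + G) (C(G, E) = (1 + E)/(G + (-7 + E)) = (1 + E)/(-7 + E + G))
(C(3, t) - 50)**2 = ((1 - 19/18)/(-7 - 19/18 + 3) - 50)**2 = (-1/18/(-91/18) - 50)**2 = (-18/91*(-1/18) - 50)**2 = (1/91 - 50)**2 = (-4549/91)**2 = 20693401/8281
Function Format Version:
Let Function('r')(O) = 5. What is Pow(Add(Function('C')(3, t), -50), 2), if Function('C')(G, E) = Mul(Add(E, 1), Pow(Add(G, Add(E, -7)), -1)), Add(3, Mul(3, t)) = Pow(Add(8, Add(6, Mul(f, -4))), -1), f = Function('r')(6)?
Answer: Rational(20693401, 8281) ≈ 2498.9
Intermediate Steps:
f = 5
t = Rational(-19, 18) (t = Add(-1, Mul(Rational(1, 3), Pow(Add(8, Add(6, Mul(5, -4))), -1))) = Add(-1, Mul(Rational(1, 3), Pow(Add(8, Add(6, -20)), -1))) = Add(-1, Mul(Rational(1, 3), Pow(Add(8, -14), -1))) = Add(-1, Mul(Rational(1, 3), Pow(-6, -1))) = Add(-1, Mul(Rational(1, 3), Rational(-1, 6))) = Add(-1, Rational(-1, 18)) = Rational(-19, 18) ≈ -1.0556)
Function('C')(G, E) = Mul(Pow(Add(-7, E, G), -1), Add(1, E)) (Function('C')(G, E) = Mul(Add(1, E), Pow(Add(G, Add(-7, E)), -1)) = Mul(Add(1, E), Pow(Add(-7, E, G), -1)) = Mul(Pow(Add(-7, E, G), -1), Add(1, E)))
Pow(Add(Function('C')(3, t), -50), 2) = Pow(Add(Mul(Pow(Add(-7, Rational(-19, 18), 3), -1), Add(1, Rational(-19, 18))), -50), 2) = Pow(Add(Mul(Pow(Rational(-91, 18), -1), Rational(-1, 18)), -50), 2) = Pow(Add(Mul(Rational(-18, 91), Rational(-1, 18)), -50), 2) = Pow(Add(Rational(1, 91), -50), 2) = Pow(Rational(-4549, 91), 2) = Rational(20693401, 8281)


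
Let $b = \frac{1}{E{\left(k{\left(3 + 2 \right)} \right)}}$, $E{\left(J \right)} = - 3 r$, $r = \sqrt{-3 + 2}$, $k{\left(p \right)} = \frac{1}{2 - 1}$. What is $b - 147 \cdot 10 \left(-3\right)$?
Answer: $4410 + \frac{i}{3} \approx 4410.0 + 0.33333 i$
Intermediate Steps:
$k{\left(p \right)} = 1$ ($k{\left(p \right)} = 1^{-1} = 1$)
$r = i$ ($r = \sqrt{-1} = i \approx 1.0 i$)
$E{\left(J \right)} = - 3 i$
$b = \frac{i}{3}$ ($b = \frac{1}{\left(-3\right) i} = \frac{i}{3} \approx 0.33333 i$)
$b - 147 \cdot 10 \left(-3\right) = \frac{i}{3} - 147 \cdot 10 \left(-3\right) = \frac{i}{3} - -4410 = \frac{i}{3} + 4410 = 4410 + \frac{i}{3}$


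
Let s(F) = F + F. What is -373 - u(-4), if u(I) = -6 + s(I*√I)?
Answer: -367 + 16*I ≈ -367.0 + 16.0*I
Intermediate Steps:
s(F) = 2*F
u(I) = -6 + 2*I^(3/2) (u(I) = -6 + 2*(I*√I) = -6 + 2*I^(3/2))
-373 - u(-4) = -373 - (-6 + 2*(-4)^(3/2)) = -373 - (-6 + 2*(-8*I)) = -373 - (-6 - 16*I) = -373 + (6 + 16*I) = -367 + 16*I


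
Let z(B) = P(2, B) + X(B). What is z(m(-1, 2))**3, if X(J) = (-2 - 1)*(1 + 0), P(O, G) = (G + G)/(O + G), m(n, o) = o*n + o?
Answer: -27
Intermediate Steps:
m(n, o) = o + n*o (m(n, o) = n*o + o = o + n*o)
P(O, G) = 2*G/(G + O) (P(O, G) = (2*G)/(G + O) = 2*G/(G + O))
X(J) = -3 (X(J) = -3*1 = -3)
z(B) = -3 + 2*B/(2 + B) (z(B) = 2*B/(B + 2) - 3 = 2*B/(2 + B) - 3 = -3 + 2*B/(2 + B))
z(m(-1, 2))**3 = ((-6 - 2*(1 - 1))/(2 + 2*(1 - 1)))**3 = ((-6 - 2*0)/(2 + 2*0))**3 = ((-6 - 1*0)/(2 + 0))**3 = ((-6 + 0)/2)**3 = ((1/2)*(-6))**3 = (-3)**3 = -27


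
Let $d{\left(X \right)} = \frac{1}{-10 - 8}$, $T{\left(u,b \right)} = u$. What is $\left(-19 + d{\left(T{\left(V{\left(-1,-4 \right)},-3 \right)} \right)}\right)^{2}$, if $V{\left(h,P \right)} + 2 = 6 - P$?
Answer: $\frac{117649}{324} \approx 363.11$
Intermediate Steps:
$V{\left(h,P \right)} = 4 - P$ ($V{\left(h,P \right)} = -2 - \left(-6 + P\right) = 4 - P$)
$d{\left(X \right)} = - \frac{1}{18}$ ($d{\left(X \right)} = \frac{1}{-18} = - \frac{1}{18}$)
$\left(-19 + d{\left(T{\left(V{\left(-1,-4 \right)},-3 \right)} \right)}\right)^{2} = \left(-19 - \frac{1}{18}\right)^{2} = \left(- \frac{343}{18}\right)^{2} = \frac{117649}{324}$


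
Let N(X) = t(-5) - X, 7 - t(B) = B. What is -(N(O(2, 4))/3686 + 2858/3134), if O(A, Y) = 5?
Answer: -5278263/5775962 ≈ -0.91383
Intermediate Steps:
t(B) = 7 - B
N(X) = 12 - X (N(X) = (7 - 1*(-5)) - X = (7 + 5) - X = 12 - X)
-(N(O(2, 4))/3686 + 2858/3134) = -((12 - 1*5)/3686 + 2858/3134) = -((12 - 5)*(1/3686) + 2858*(1/3134)) = -(7*(1/3686) + 1429/1567) = -(7/3686 + 1429/1567) = -1*5278263/5775962 = -5278263/5775962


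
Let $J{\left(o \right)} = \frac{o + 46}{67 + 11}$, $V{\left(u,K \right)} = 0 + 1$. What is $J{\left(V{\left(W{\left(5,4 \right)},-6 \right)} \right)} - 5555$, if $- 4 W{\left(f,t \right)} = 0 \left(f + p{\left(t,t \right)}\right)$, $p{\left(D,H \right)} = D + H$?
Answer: $- \frac{433243}{78} \approx -5554.4$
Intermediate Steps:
$W{\left(f,t \right)} = 0$ ($W{\left(f,t \right)} = - \frac{0 \left(f + \left(t + t\right)\right)}{4} = - \frac{0 \left(f + 2 t\right)}{4} = \left(- \frac{1}{4}\right) 0 = 0$)
$V{\left(u,K \right)} = 1$
$J{\left(o \right)} = \frac{23}{39} + \frac{o}{78}$ ($J{\left(o \right)} = \frac{46 + o}{78} = \left(46 + o\right) \frac{1}{78} = \frac{23}{39} + \frac{o}{78}$)
$J{\left(V{\left(W{\left(5,4 \right)},-6 \right)} \right)} - 5555 = \left(\frac{23}{39} + \frac{1}{78} \cdot 1\right) - 5555 = \left(\frac{23}{39} + \frac{1}{78}\right) - 5555 = \frac{47}{78} - 5555 = - \frac{433243}{78}$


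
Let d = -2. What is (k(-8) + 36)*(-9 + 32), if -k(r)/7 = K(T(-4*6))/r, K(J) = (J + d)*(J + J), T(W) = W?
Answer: 25944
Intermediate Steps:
K(J) = 2*J*(-2 + J) (K(J) = (J - 2)*(J + J) = (-2 + J)*(2*J) = 2*J*(-2 + J))
k(r) = -8736/r (k(r) = -7*2*(-4*6)*(-2 - 4*6)/r = -7*2*(-24)*(-2 - 24)/r = -7*2*(-24)*(-26)/r = -8736/r)
(k(-8) + 36)*(-9 + 32) = (-8736/(-8) + 36)*(-9 + 32) = (-8736*(-1/8) + 36)*23 = (1092 + 36)*23 = 1128*23 = 25944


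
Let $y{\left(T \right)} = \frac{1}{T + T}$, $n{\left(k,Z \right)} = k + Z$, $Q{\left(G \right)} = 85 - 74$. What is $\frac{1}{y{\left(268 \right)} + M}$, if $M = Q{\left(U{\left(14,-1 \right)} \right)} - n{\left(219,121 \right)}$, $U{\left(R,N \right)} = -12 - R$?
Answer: $- \frac{536}{176343} \approx -0.0030395$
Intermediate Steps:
$Q{\left(G \right)} = 11$
$n{\left(k,Z \right)} = Z + k$
$y{\left(T \right)} = \frac{1}{2 T}$
$M = -329$ ($M = 11 - \left(121 + 219\right) = 11 - 340 = -329$)
$\frac{1}{y{\left(268 \right)} + M} = \frac{1}{\frac{1}{2 \cdot 268} - 329} = \frac{1}{\frac{1}{2} \cdot \frac{1}{268} - 329} = \frac{1}{\frac{1}{536} - 329} = \frac{1}{- \frac{176343}{536}} = - \frac{536}{176343}$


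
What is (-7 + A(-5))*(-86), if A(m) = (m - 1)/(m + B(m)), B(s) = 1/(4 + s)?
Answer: 516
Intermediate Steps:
A(m) = (-1 + m)/(m + 1/(4 + m)) (A(m) = (m - 1)/(m + 1/(4 + m)) = (-1 + m)/(m + 1/(4 + m)))
(-7 + A(-5))*(-86) = (-7 + (-1 - 5)*(4 - 5)/(1 - 5*(4 - 5)))*(-86) = (-7 - 6*(-1)/(1 - 5*(-1)))*(-86) = (-7 - 6*(-1)/(1 + 5))*(-86) = (-7 - 6*(-1)/6)*(-86) = (-7 + (1/6)*(-6)*(-1))*(-86) = (-7 + 1)*(-86) = -6*(-86) = 516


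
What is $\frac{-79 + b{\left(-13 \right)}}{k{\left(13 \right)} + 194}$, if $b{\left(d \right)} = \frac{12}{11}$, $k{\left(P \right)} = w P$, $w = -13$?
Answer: $- \frac{857}{275} \approx -3.1164$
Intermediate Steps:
$k{\left(P \right)} = - 13 P$
$b{\left(d \right)} = \frac{12}{11}$ ($b{\left(d \right)} = 12 \cdot \frac{1}{11} = \frac{12}{11}$)
$\frac{-79 + b{\left(-13 \right)}}{k{\left(13 \right)} + 194} = \frac{-79 + \frac{12}{11}}{\left(-13\right) 13 + 194} = - \frac{857}{11 \left(-169 + 194\right)} = - \frac{857}{11 \cdot 25} = \left(- \frac{857}{11}\right) \frac{1}{25} = - \frac{857}{275}$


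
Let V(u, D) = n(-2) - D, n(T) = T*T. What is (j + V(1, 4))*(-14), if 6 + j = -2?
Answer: 112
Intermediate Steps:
j = -8 (j = -6 - 2 = -8)
n(T) = T²
V(u, D) = 4 - D (V(u, D) = (-2)² - D = 4 - D)
(j + V(1, 4))*(-14) = (-8 + (4 - 1*4))*(-14) = (-8 + (4 - 4))*(-14) = (-8 + 0)*(-14) = -8*(-14) = 112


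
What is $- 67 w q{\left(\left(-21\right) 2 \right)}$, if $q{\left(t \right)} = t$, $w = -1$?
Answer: $-2814$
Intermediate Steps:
$- 67 w q{\left(\left(-21\right) 2 \right)} = \left(-67\right) \left(-1\right) \left(\left(-21\right) 2\right) = 67 \left(-42\right) = -2814$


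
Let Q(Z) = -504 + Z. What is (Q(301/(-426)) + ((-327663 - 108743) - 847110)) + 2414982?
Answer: 481789511/426 ≈ 1.1310e+6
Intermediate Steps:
(Q(301/(-426)) + ((-327663 - 108743) - 847110)) + 2414982 = ((-504 + 301/(-426)) + ((-327663 - 108743) - 847110)) + 2414982 = ((-504 + 301*(-1/426)) + (-436406 - 847110)) + 2414982 = ((-504 - 301/426) - 1283516) + 2414982 = (-215005/426 - 1283516) + 2414982 = -546992821/426 + 2414982 = 481789511/426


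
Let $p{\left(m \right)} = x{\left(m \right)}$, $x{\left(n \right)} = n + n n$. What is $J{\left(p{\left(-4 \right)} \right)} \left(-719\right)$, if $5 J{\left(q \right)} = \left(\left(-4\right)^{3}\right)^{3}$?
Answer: $\frac{188481536}{5} \approx 3.7696 \cdot 10^{7}$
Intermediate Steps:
$x{\left(n \right)} = n + n^{2}$
$p{\left(m \right)} = m \left(1 + m\right)$
$J{\left(q \right)} = - \frac{262144}{5}$ ($J{\left(q \right)} = \frac{\left(\left(-4\right)^{3}\right)^{3}}{5} = \frac{\left(-64\right)^{3}}{5} = \frac{1}{5} \left(-262144\right) = - \frac{262144}{5}$)
$J{\left(p{\left(-4 \right)} \right)} \left(-719\right) = \left(- \frac{262144}{5}\right) \left(-719\right) = \frac{188481536}{5}$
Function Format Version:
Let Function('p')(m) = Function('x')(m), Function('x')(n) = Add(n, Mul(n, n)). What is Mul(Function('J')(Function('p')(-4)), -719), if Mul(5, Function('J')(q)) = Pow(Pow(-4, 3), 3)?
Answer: Rational(188481536, 5) ≈ 3.7696e+7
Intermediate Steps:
Function('x')(n) = Add(n, Pow(n, 2))
Function('p')(m) = Mul(m, Add(1, m))
Function('J')(q) = Rational(-262144, 5) (Function('J')(q) = Mul(Rational(1, 5), Pow(Pow(-4, 3), 3)) = Mul(Rational(1, 5), Pow(-64, 3)) = Mul(Rational(1, 5), -262144) = Rational(-262144, 5))
Mul(Function('J')(Function('p')(-4)), -719) = Mul(Rational(-262144, 5), -719) = Rational(188481536, 5)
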